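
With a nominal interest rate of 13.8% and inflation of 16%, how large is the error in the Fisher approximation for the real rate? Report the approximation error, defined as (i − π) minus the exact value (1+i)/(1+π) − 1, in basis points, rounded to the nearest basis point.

Approximate: r ≈ 13.800% − 16.000% = -2.2000%
Exact: (1 + 0.1380)/(1 + 0.1600) − 1 = -1.8966%
Error = -2.2000% − (-1.8966%) = -0.3034% → -30 basis points.

-30 basis points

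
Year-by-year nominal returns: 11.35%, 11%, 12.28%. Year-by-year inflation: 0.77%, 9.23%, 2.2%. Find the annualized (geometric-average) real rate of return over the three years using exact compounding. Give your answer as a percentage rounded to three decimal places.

7.250%

Nominal growth factor = 1.1135 × 1.1100 × 1.1228 = 1.38776396
Price-level growth factor = 1.0077 × 1.0923 × 1.0220 = 1.12492635
Real growth factor = 1.38776396 / 1.12492635 = 1.23364873
Annualized real rate = 1.23364873^(1/3) − 1 = 7.2500% → 7.250%.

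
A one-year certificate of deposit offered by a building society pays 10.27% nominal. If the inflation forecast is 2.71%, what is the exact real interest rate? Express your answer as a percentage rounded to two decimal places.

1 + r = 1.10270 / 1.02710 = 1.073605
r = 1.073605 − 1 = 7.3605%, i.e. 7.36%.

7.36%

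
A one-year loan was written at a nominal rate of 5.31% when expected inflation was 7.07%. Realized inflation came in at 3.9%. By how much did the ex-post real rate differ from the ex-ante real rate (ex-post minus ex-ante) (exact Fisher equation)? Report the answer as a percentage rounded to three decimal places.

Ex-ante: (1 + 0.0531)/(1 + 0.0707) − 1 = -1.6438%
Ex-post: (1 + 0.0531)/(1 + 0.0390) − 1 = 1.3571%
Difference (ex-post − ex-ante) = 3.0009% → 3.001%.

3.001%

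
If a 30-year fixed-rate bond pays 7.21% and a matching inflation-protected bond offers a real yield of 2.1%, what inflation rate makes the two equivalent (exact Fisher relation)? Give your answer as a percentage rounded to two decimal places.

5.00%

(1 + π) = (1 + i)/(1 + r) = 1.07210 / 1.02100 = 1.050049
Break-even inflation = 1.050049 − 1 → 5.00%.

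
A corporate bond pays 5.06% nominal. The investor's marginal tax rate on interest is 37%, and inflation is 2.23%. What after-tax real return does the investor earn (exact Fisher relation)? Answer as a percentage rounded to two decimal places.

After-tax nominal return = 5.06% × (1 − 0.37) = 3.1878%.
1 + r = 1.031878 / 1.02230 = 1.009369
After-tax real rate = 1.009369 − 1 → 0.94%.

0.94%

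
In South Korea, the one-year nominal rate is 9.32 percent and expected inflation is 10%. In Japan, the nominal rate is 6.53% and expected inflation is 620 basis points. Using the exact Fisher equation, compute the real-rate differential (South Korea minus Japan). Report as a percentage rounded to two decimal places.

South Korea: (1 + 0.0932)/(1 + 0.1000) − 1 = -0.6182%
Japan: (1 + 0.0653)/(1 + 0.0620) − 1 = 0.3107%
Differential = -0.6182% − 0.3107% = -0.9289% → -0.93%.

-0.93%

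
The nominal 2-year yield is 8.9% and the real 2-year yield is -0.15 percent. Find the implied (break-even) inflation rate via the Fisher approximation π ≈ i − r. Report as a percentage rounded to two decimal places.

π ≈ i − r = 8.9% − (-0.15%) → 9.05%.

9.05%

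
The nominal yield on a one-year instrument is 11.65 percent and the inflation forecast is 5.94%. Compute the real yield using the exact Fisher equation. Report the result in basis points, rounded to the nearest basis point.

By the Fisher relation, 1 + r = (1 + i)/(1 + π).
1 + r = 1.11650 / 1.05940 = 1.053898
r = 1.053898 − 1 = 5.3898%, i.e. 539 basis points.

539 basis points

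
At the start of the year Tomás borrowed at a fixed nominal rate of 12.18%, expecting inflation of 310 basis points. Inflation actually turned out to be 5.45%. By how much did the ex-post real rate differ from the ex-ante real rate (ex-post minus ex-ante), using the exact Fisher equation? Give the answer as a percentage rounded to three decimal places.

-2.425%

Ex-ante: (1 + 0.1218)/(1 + 0.0310) − 1 = 8.8070%
Ex-post: (1 + 0.1218)/(1 + 0.0545) − 1 = 6.3822%
Difference (ex-post − ex-ante) = -2.4248% → -2.425%.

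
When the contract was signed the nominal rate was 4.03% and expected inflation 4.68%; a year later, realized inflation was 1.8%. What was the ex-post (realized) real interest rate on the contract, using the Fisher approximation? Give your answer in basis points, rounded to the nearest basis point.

Ex-post: 4.03% − 1.8% = 2.230%
So the realized real rate is 223 basis points.

223 basis points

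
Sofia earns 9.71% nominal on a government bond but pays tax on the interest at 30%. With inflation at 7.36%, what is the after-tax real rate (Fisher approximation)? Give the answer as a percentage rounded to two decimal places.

After-tax nominal return = 9.71% × (1 − 0.3) = 6.7970%.
r ≈ 6.7970% − 7.36% → -0.56%.

-0.56%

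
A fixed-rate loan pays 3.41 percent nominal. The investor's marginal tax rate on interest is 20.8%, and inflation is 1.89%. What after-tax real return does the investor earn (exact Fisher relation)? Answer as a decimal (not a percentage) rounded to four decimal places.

After-tax nominal return = 3.41% × (1 − 0.208) = 2.70072%.
1 + r = 1.0270072 / 1.01890 = 1.007957
After-tax real rate = 1.007957 − 1 → 0.0080.

0.0080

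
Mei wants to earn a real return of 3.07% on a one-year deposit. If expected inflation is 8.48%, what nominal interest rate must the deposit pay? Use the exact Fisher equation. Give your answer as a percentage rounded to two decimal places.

(1 + i) = (1 + r)(1 + π) = 1.03070 × 1.08480 = 1.11810336
i = 1.11810336 − 1, so the required nominal rate is 11.81%.

11.81%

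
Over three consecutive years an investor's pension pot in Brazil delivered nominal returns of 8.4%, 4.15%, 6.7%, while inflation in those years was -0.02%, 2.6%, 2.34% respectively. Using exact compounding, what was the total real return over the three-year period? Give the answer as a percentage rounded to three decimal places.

14.749%

Nominal growth factor = 1.0840 × 1.0415 × 1.0670 = 1.2046281
Price-level growth factor = 0.9998 × 1.0260 × 1.0234 = 1.0497984
Real growth factor = 1.2046281 / 1.0497984 = 1.1474851
Total real return = 1.1474851 − 1 → 14.749%.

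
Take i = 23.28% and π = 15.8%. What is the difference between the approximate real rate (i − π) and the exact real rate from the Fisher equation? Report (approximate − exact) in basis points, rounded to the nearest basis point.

Approximate: r ≈ 23.280% − 15.800% = 7.4800%
Exact: (1 + 0.2328)/(1 + 0.1580) − 1 = 6.4594%
Error = 7.4800% − 6.4594% = 1.0206% → 102 basis points.

102 basis points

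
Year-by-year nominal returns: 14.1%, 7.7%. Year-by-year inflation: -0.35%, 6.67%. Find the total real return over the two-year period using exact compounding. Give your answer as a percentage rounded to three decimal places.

Compound the nominal returns: 1.1410 × 1.0770 = 1.228857.
Compound inflation: 0.9965 × 1.0667 = 1.062967.
Deflate: 1.228857 / 1.062967 = 1.156064.
Total real return = 1.156064 − 1 → 15.606%.

15.606%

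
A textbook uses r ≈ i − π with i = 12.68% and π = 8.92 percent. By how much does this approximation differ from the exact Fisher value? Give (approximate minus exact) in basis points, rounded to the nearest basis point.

Approximate: r ≈ 12.680% − 8.920% = 3.7600%
Exact: (1 + 0.1268)/(1 + 0.0892) − 1 = 3.4521%
Error = 3.7600% − 3.4521% = 0.3079% → 31 basis points.

31 basis points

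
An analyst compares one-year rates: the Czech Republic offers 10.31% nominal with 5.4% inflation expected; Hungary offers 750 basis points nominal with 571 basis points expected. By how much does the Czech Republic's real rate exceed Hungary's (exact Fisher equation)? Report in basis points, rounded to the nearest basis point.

The Czech Republic: (1 + 0.1031)/(1 + 0.0540) − 1 = 4.6584%
Hungary: (1 + 0.0750)/(1 + 0.0571) − 1 = 1.6933%
Differential = 4.6584% − 1.6933% = 2.9651% → 297 basis points.

297 basis points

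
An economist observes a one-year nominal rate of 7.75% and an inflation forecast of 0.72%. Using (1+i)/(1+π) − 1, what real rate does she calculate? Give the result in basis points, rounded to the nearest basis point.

By the Fisher relation, 1 + r = (1 + i)/(1 + π).
1 + r = 1.07750 / 1.00720 = 1.069797
r = 1.069797 − 1 = 6.9797%, i.e. 698 basis points.

698 basis points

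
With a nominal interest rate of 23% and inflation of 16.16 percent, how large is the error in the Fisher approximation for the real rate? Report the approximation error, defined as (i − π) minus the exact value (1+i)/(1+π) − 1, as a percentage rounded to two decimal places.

0.95%

Approximate: r ≈ 23.000% − 16.160% = 6.8400%
Exact: (1 + 0.2300)/(1 + 0.1616) − 1 = 5.8884%
Error = 6.8400% − 5.8884% = 0.9516% → 0.95%.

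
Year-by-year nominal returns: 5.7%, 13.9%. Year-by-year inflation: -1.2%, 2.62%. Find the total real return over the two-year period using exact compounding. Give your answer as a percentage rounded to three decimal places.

Nominal growth factor = 1.0570 × 1.1390 = 1.2039230
Price-level growth factor = 0.9880 × 1.0262 = 1.0138856
Real growth factor = 1.2039230 / 1.0138856 = 1.1874348
Total real return = 1.1874348 − 1 → 18.743%.

18.743%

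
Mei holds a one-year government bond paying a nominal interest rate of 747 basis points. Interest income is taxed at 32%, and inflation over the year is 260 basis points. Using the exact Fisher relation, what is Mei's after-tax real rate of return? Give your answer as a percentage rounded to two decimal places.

2.42%

After-tax nominal return = 7.47% × (1 − 0.32) = 5.0796%.
1 + r = 1.050796 / 1.02600 = 1.024168
After-tax real rate = 1.024168 − 1 → 2.42%.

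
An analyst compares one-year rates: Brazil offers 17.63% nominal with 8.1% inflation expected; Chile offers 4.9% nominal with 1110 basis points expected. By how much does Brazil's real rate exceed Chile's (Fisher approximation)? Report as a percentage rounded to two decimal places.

Brazil: 17.63% − 8.1% = 9.530%
Chile: 4.9% − 11.1% = -6.200%
Differential = 15.730% → 15.73%.

15.73%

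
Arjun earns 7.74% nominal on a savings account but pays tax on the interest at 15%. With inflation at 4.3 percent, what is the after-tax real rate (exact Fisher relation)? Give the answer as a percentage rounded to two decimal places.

2.19%

After-tax nominal return = 7.74% × (1 − 0.15) = 6.5790%.
1 + r = 1.06579 / 1.04300 = 1.0218504
After-tax real rate = 1.0218504 − 1 → 2.19%.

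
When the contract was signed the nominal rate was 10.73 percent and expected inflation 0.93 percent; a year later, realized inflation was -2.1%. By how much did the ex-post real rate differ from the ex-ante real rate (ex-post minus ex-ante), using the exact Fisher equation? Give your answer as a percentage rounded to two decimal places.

Ex-ante: (1 + 0.1073)/(1 + 0.0093) − 1 = 9.7097%
Ex-post: (1 + 0.1073)/(1 − 0.0210) − 1 = 13.1052%
Difference (ex-post − ex-ante) = 3.3955% → 3.40%.

3.40%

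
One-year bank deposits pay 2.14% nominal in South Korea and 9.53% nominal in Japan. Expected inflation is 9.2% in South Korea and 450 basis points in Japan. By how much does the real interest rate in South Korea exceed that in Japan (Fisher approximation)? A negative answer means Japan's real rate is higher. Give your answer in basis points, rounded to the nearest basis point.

-1209 basis points

South Korea: 2.14% − 9.2% = -7.060%
Japan: 9.53% − 4.5% = 5.030%
Differential = -12.090% → -1209 basis points.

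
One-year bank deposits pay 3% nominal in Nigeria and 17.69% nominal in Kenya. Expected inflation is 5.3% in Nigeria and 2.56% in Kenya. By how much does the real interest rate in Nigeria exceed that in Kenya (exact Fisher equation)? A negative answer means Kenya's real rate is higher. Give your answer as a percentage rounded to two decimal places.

-16.94%

Nigeria: (1 + 0.0300)/(1 + 0.0530) − 1 = -2.1842%
Kenya: (1 + 0.1769)/(1 + 0.0256) − 1 = 14.7523%
Differential = -2.1842% − 14.7523% = -16.9366% → -16.94%.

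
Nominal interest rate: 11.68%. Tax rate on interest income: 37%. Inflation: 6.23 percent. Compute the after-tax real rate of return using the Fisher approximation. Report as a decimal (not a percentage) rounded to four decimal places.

0.0113

After-tax nominal return = 11.68% × (1 − 0.37) = 7.3584%.
r ≈ 7.3584% − 6.23% → 0.0113.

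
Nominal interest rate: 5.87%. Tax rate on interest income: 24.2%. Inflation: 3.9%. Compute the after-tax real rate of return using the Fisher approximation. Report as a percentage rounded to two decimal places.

0.55%

After-tax nominal return = 5.87% × (1 − 0.242) = 4.44946%.
r ≈ 4.44946% − 3.9% → 0.55%.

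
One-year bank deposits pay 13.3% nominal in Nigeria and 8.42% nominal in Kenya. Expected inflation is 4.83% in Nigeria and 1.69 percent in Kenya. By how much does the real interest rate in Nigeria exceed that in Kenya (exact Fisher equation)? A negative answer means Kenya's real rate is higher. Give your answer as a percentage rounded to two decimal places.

1.46%

Nigeria: (1 + 0.1330)/(1 + 0.0483) − 1 = 8.0797%
Kenya: (1 + 0.0842)/(1 + 0.0169) − 1 = 6.6182%
Differential = 8.0797% − 6.6182% = 1.4616% → 1.46%.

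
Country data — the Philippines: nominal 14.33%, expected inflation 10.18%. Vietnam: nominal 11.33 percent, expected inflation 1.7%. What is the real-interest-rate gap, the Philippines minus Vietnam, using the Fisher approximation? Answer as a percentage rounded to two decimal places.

-5.48%

The Philippines: 14.33% − 10.18% = 4.150%
Vietnam: 11.33% − 1.7% = 9.630%
Differential = -5.480% → -5.48%.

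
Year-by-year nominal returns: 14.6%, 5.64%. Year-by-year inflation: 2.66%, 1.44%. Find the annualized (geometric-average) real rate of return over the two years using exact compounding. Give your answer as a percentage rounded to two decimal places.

7.82%

Compound the nominal returns: 1.1460 × 1.0564 = 1.21063440.
Compound inflation: 1.0266 × 1.0144 = 1.04138304.
Deflate: 1.21063440 / 1.04138304 = 1.16252556.
Annualized real rate = 1.16252556^(1/2) − 1 = 7.8205% → 7.82%.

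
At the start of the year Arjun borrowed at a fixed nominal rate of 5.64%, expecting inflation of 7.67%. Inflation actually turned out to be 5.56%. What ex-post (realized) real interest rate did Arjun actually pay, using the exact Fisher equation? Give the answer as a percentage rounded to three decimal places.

0.076%

Ex-post: (1 + 0.0564)/(1 + 0.0556) − 1 = 0.0758%
So the realized real rate is 0.076%.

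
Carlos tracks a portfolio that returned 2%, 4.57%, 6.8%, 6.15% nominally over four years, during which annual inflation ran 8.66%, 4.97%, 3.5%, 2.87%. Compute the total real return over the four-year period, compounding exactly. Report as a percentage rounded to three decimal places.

-0.429%

Nominal growth factor = 1.0200 × 1.0457 × 1.0680 × 1.0615 = 1.209201
Price-level growth factor = 1.0866 × 1.0497 × 1.0350 × 1.0287 = 1.214406
Real growth factor = 1.209201 / 1.214406 = 0.995714
Total real return = 0.995714 − 1 → -0.429%.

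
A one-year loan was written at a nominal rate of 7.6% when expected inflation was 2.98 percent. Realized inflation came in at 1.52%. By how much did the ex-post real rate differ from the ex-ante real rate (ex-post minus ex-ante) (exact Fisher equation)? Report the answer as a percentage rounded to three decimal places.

Ex-ante: (1 + 0.0760)/(1 + 0.0298) − 1 = 4.4863%
Ex-post: (1 + 0.0760)/(1 + 0.0152) − 1 = 5.9890%
Difference (ex-post − ex-ante) = 1.5027% → 1.503%.

1.503%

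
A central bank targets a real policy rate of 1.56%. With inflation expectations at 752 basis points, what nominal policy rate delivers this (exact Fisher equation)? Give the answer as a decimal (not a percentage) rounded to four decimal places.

0.0920

(1 + i) = (1 + r)(1 + π) = 1.01560 × 1.07520 = 1.09197312
i = 1.09197312 − 1, so the required nominal rate is 0.0920.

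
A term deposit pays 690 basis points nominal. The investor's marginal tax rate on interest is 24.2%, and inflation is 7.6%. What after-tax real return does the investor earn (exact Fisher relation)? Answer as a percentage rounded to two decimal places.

-2.20%

After-tax nominal return = 6.9% × (1 − 0.242) = 5.2302%.
1 + r = 1.052302 / 1.07600 = 0.977976
After-tax real rate = 0.977976 − 1 → -2.20%.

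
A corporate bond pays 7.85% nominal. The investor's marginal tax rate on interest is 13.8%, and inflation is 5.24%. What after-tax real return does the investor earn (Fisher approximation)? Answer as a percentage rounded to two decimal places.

After-tax nominal return = 7.85% × (1 − 0.138) = 6.7667%.
r ≈ 6.7667% − 5.24% → 1.53%.

1.53%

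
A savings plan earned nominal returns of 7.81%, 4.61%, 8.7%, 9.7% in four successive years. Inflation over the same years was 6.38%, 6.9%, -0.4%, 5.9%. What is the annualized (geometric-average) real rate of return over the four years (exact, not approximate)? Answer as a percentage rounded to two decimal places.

Compound the nominal returns: 1.0781 × 1.0461 × 1.0870 × 1.0970 = 1.34483319.
Compound inflation: 1.0638 × 1.0690 × 0.9960 × 1.0590 = 1.19947994.
Deflate: 1.34483319 / 1.19947994 = 1.12118023.
Annualized real rate = 1.12118023^(1/4) − 1 = 2.9008% → 2.90%.

2.90%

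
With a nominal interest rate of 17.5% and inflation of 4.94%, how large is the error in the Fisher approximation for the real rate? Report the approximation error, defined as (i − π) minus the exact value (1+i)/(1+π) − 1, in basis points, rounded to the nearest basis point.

Approximate: r ≈ 17.500% − 4.940% = 12.5600%
Exact: (1 + 0.1750)/(1 + 0.0494) − 1 = 11.9687%
Error = 12.5600% − 11.9687% = 0.5913% → 59 basis points.

59 basis points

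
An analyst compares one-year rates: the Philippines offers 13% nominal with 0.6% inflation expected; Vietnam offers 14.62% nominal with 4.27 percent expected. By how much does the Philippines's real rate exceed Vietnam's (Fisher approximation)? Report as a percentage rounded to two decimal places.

2.05%

The Philippines: 13% − 0.6% = 12.400%
Vietnam: 14.62% − 4.27% = 10.350%
Differential = 2.050% → 2.05%.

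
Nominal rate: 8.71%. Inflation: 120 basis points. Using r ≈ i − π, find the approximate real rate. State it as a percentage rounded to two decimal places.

7.51%

r ≈ i − π = 8.71% − 1.2% = 7.51%.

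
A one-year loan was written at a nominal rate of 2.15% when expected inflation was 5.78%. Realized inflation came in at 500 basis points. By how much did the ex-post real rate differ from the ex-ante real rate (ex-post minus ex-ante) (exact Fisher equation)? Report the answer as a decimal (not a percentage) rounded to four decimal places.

Ex-ante: (1 + 0.0215)/(1 + 0.0578) − 1 = -3.4317%
Ex-post: (1 + 0.0215)/(1 + 0.0500) − 1 = -2.7143%
Difference (ex-post − ex-ante) = 0.7174% → 0.0072.

0.0072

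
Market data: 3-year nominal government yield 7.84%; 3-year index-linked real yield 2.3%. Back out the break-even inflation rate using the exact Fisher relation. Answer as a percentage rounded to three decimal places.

(1 + π) = (1 + i)/(1 + r) = 1.07840 / 1.02300 = 1.054154
Break-even inflation = 1.054154 − 1 → 5.415%.

5.415%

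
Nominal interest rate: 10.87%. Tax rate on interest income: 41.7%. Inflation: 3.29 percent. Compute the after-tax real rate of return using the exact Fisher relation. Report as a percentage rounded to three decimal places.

2.950%

After-tax nominal return = 10.87% × (1 − 0.417) = 6.33721%.
1 + r = 1.0633721 / 1.03290 = 1.029502
After-tax real rate = 1.029502 − 1 → 2.950%.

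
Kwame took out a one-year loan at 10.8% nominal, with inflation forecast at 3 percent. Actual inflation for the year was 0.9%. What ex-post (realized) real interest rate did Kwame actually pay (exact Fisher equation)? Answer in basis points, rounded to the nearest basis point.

981 basis points

Ex-post: (1 + 0.1080)/(1 + 0.0090) − 1 = 9.8117%
So the realized real rate is 981 basis points.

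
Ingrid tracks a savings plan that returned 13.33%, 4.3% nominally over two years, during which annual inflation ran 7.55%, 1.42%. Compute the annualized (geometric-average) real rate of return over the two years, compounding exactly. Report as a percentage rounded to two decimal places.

4.10%

Nominal growth factor = 1.1333 × 1.0430 = 1.18203190
Price-level growth factor = 1.0755 × 1.0142 = 1.09077210
Real growth factor = 1.18203190 / 1.09077210 = 1.08366532
Annualized real rate = 1.08366532^(1/2) − 1 = 4.0992% → 4.10%.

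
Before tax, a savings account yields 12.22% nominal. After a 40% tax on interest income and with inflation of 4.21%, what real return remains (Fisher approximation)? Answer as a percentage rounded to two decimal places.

After-tax nominal return = 12.22% × (1 − 0.4) = 7.3320%.
r ≈ 7.3320% − 4.21% → 3.12%.

3.12%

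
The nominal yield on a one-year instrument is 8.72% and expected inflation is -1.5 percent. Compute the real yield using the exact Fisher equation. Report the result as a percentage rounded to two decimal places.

10.38%

By the Fisher equation, 1 + r = (1 + i)/(1 + π).
1 + r = 1.08720 / 0.98500 = 1.103756
r = 1.103756 − 1 = 10.3756%, i.e. 10.38%.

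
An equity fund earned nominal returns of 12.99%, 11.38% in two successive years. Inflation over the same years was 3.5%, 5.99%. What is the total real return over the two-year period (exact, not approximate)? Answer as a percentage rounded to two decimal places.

Compound the nominal returns: 1.1299 × 1.1138 = 1.258483.
Compound inflation: 1.0350 × 1.0599 = 1.096997.
Deflate: 1.258483 / 1.096997 = 1.147208.
Total real return = 1.147208 − 1 → 14.72%.

14.72%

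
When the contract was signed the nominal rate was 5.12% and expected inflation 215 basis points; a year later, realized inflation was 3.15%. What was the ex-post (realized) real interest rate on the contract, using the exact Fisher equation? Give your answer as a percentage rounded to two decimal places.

1.91%

Ex-post: (1 + 0.0512)/(1 + 0.0315) − 1 = 1.9098%
So the realized real rate is 1.91%.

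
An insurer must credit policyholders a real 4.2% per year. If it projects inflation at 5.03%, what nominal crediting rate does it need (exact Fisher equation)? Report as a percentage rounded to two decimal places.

9.44%

(1 + i) = (1 + r)(1 + π) = 1.04200 × 1.05030 = 1.0944126
i = 1.0944126 − 1, so the required nominal rate is 9.44%.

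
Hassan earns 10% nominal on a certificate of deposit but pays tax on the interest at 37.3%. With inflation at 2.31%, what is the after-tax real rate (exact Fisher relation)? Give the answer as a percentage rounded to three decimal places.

After-tax nominal return = 10% × (1 − 0.373) = 6.2700%.
1 + r = 1.06270 / 1.02310 = 1.038706
After-tax real rate = 1.038706 − 1 → 3.871%.

3.871%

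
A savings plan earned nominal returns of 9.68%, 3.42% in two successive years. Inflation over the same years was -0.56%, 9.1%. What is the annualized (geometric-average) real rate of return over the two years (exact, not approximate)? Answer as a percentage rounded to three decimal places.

Compound the nominal returns: 1.0968 × 1.0342 = 1.13431056.
Compound inflation: 0.9944 × 1.0910 = 1.08489040.
Deflate: 1.13431056 / 1.08489040 = 1.04555314.
Annualized real rate = 1.04555314^(1/2) − 1 = 2.2523% → 2.252%.

2.252%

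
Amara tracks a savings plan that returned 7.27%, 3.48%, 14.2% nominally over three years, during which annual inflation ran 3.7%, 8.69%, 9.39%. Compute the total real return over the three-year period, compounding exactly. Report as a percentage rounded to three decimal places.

2.815%

Nominal growth factor = 1.0727 × 1.0348 × 1.1420 = 1.267654
Price-level growth factor = 1.0370 × 1.0869 × 1.0939 = 1.232951
Real growth factor = 1.267654 / 1.232951 = 1.028146
Total real return = 1.028146 − 1 → 2.815%.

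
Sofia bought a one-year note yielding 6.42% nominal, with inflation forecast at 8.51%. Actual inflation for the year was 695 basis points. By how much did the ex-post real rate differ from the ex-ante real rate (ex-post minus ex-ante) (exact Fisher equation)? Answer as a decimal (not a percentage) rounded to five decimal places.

0.01431

Ex-ante: (1 + 0.0642)/(1 + 0.0851) − 1 = -1.92609%
Ex-post: (1 + 0.0642)/(1 + 0.0695) − 1 = -0.49556%
Difference (ex-post − ex-ante) = 1.43053% → 0.01431.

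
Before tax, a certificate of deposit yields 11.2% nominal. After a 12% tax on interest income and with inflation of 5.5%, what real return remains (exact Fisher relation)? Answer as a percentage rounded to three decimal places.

After-tax nominal return = 11.2% × (1 − 0.12) = 9.8560%.
1 + r = 1.09856 / 1.05500 = 1.041289
After-tax real rate = 1.041289 − 1 → 4.129%.

4.129%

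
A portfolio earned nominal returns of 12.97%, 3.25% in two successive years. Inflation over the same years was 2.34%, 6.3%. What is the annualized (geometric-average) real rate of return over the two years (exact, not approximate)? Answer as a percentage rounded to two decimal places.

3.55%

Compound the nominal returns: 1.1297 × 1.0325 = 1.16641525.
Compound inflation: 1.0234 × 1.0630 = 1.08787420.
Deflate: 1.16641525 / 1.08787420 = 1.07219681.
Annualized real rate = 1.07219681^(1/2) − 1 = 3.5469% → 3.55%.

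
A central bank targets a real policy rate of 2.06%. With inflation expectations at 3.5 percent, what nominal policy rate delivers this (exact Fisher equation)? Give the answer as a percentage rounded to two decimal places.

(1 + i) = (1 + r)(1 + π) = 1.02060 × 1.03500 = 1.056321
i = 1.056321 − 1, so the required nominal rate is 5.63%.

5.63%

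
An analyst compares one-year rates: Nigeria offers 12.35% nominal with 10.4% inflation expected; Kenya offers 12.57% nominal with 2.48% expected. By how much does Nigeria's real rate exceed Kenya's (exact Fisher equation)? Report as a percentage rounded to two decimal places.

-8.08%

Nigeria: (1 + 0.1235)/(1 + 0.1040) − 1 = 1.7663%
Kenya: (1 + 0.1257)/(1 + 0.0248) − 1 = 9.8458%
Differential = 1.7663% − 9.8458% = -8.0795% → -8.08%.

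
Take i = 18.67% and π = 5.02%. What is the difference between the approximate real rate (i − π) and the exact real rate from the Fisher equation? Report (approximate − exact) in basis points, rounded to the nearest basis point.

Approximate: r ≈ 18.670% − 5.020% = 13.6500%
Exact: (1 + 0.1867)/(1 + 0.0502) − 1 = 12.9975%
Error = 13.6500% − 12.9975% = 0.6525% → 65 basis points.

65 basis points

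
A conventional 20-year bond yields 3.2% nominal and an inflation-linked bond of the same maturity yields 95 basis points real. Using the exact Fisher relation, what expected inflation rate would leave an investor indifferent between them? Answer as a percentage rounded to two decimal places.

2.23%

(1 + π) = (1 + i)/(1 + r) = 1.03200 / 1.00950 = 1.022288
Break-even inflation = 1.022288 − 1 → 2.23%.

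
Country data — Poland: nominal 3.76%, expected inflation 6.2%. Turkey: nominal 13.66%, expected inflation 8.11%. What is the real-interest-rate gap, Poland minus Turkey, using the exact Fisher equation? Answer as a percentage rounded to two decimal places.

-7.43%

Poland: (1 + 0.0376)/(1 + 0.0620) − 1 = -2.2976%
Turkey: (1 + 0.1366)/(1 + 0.0811) − 1 = 5.1337%
Differential = -2.2976% − 5.1337% = -7.4312% → -7.43%.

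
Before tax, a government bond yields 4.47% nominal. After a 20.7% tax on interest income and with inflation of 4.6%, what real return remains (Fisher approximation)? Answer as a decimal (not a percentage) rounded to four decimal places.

-0.0106

After-tax nominal return = 4.47% × (1 − 0.207) = 3.54471%.
r ≈ 3.54471% − 4.6% → -0.0106.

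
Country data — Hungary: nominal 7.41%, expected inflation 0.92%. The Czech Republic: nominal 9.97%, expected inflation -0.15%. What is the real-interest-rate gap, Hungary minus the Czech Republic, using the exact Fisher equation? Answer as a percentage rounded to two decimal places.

Hungary: (1 + 0.0741)/(1 + 0.0092) − 1 = 6.4308%
The Czech Republic: (1 + 0.0997)/(1 − 0.0015) − 1 = 10.1352%
Differential = 6.4308% − 10.1352% = -3.7044% → -3.70%.

-3.70%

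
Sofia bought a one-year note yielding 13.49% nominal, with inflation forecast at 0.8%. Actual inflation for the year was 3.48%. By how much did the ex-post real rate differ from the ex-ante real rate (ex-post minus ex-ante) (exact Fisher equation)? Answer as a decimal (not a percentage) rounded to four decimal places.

Ex-ante: (1 + 0.1349)/(1 + 0.0080) − 1 = 12.5893%
Ex-post: (1 + 0.1349)/(1 + 0.0348) − 1 = 9.6734%
Difference (ex-post − ex-ante) = -2.9159% → -0.0292.

-0.0292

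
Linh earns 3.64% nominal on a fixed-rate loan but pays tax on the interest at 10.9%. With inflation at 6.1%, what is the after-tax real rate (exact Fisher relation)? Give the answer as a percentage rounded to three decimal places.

-2.693%

After-tax nominal return = 3.64% × (1 − 0.109) = 3.24324%.
1 + r = 1.0324324 / 1.06100 = 0.9730748
After-tax real rate = 0.9730748 − 1 → -2.693%.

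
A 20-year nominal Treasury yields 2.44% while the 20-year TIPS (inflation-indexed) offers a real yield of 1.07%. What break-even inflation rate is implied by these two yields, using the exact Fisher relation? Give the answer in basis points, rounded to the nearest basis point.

136 basis points

(1 + π) = (1 + i)/(1 + r) = 1.02440 / 1.01070 = 1.013555
Break-even inflation = 1.013555 − 1 → 136 basis points.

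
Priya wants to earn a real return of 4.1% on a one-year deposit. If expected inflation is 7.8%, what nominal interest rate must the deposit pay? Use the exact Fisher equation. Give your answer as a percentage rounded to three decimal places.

12.220%

(1 + i) = (1 + r)(1 + π) = 1.04100 × 1.07800 = 1.122198
i = 1.122198 − 1, so the required nominal rate is 12.220%.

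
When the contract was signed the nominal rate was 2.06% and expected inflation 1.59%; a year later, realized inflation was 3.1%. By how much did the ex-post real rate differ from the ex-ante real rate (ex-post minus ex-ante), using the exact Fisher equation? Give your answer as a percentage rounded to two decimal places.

-1.47%

Ex-ante: (1 + 0.0206)/(1 + 0.0159) − 1 = 0.4626%
Ex-post: (1 + 0.0206)/(1 + 0.0310) − 1 = -1.0087%
Difference (ex-post − ex-ante) = -1.4714% → -1.47%.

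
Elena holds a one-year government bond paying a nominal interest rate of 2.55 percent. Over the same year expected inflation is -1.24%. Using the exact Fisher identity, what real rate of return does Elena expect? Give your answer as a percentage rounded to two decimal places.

3.84%

1 + r = 1.02550 / 0.98760 = 1.038376
r = 1.038376 − 1 = 3.8376%, i.e. 3.84%.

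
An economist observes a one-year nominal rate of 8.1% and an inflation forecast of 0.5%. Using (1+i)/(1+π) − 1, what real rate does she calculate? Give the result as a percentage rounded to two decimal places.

7.56%

1 + r = 1.08100 / 1.00500 = 1.075622
r = 1.075622 − 1 = 7.5622%, i.e. 7.56%.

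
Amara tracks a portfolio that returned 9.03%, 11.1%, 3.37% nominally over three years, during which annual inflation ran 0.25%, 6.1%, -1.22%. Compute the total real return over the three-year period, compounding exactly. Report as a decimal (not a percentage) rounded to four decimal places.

Compound the nominal returns: 1.0903 × 1.1110 × 1.0337 = 1.252145.
Compound inflation: 1.0025 × 1.0610 × 0.9878 = 1.050676.
Deflate: 1.252145 / 1.050676 = 1.191752.
Total real return = 1.191752 − 1 → 0.1918.

0.1918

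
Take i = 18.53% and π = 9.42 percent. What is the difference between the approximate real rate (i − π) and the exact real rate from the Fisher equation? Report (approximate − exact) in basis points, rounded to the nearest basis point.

78 basis points

Approximate: r ≈ 18.530% − 9.420% = 9.1100%
Exact: (1 + 0.1853)/(1 + 0.0942) − 1 = 8.3257%
Error = 9.1100% − 8.3257% = 0.7843% → 78 basis points.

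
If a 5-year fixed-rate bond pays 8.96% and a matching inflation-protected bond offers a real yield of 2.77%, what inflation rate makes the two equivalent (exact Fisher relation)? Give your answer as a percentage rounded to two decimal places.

(1 + π) = (1 + i)/(1 + r) = 1.08960 / 1.02770 = 1.060232
Break-even inflation = 1.060232 − 1 → 6.02%.

6.02%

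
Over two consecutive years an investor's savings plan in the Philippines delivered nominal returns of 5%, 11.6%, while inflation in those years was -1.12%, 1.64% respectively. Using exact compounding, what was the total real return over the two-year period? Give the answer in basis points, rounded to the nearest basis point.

1660 basis points

Compound the nominal returns: 1.0500 × 1.1160 = 1.171800.
Compound inflation: 0.9888 × 1.0164 = 1.005016.
Deflate: 1.171800 / 1.005016 = 1.165951.
Total real return = 1.165951 − 1 → 1660 basis points.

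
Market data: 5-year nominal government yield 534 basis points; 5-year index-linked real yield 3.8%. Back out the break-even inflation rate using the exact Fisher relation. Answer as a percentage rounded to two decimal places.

1.48%

(1 + π) = (1 + i)/(1 + r) = 1.05340 / 1.03800 = 1.014836
Break-even inflation = 1.014836 − 1 → 1.48%.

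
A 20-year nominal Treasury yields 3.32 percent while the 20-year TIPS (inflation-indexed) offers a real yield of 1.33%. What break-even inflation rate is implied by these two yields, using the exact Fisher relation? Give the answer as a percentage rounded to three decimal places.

1.964%

(1 + π) = (1 + i)/(1 + r) = 1.03320 / 1.01330 = 1.019639
Break-even inflation = 1.019639 − 1 → 1.964%.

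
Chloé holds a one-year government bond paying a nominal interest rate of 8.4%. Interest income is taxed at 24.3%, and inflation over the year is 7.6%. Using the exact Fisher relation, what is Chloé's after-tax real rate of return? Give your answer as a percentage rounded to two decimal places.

After-tax nominal return = 8.4% × (1 − 0.243) = 6.3588%.
1 + r = 1.063588 / 1.07600 = 0.988465
After-tax real rate = 0.988465 − 1 → -1.15%.

-1.15%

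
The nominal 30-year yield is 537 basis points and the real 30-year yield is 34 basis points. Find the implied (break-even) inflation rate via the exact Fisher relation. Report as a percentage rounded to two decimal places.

5.01%

(1 + π) = (1 + i)/(1 + r) = 1.05370 / 1.00340 = 1.050130
Break-even inflation = 1.050130 − 1 → 5.01%.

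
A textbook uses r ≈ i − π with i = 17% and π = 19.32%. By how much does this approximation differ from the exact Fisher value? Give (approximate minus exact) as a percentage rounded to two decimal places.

-0.38%

Approximate: r ≈ 17.000% − 19.320% = -2.3200%
Exact: (1 + 0.1700)/(1 + 0.1932) − 1 = -1.9444%
Error = -2.3200% − (-1.9444%) = -0.3756% → -0.38%.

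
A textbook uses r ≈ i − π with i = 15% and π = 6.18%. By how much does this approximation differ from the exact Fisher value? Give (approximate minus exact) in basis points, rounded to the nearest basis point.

51 basis points

Approximate: r ≈ 15.000% − 6.180% = 8.8200%
Exact: (1 + 0.1500)/(1 + 0.0618) − 1 = 8.3066%
Error = 8.8200% − 8.3066% = 0.5134% → 51 basis points.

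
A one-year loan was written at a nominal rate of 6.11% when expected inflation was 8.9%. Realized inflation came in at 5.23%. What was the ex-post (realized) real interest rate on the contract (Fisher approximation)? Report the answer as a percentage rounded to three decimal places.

0.880%

Ex-post: 6.11% − 5.23% = 0.880%
So the realized real rate is 0.880%.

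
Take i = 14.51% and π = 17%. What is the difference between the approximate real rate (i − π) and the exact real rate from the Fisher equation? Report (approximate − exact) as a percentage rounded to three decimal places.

Approximate: r ≈ 14.510% − 17.000% = -2.4900%
Exact: (1 + 0.1451)/(1 + 0.1700) − 1 = -2.1282%
Error = -2.4900% − (-2.1282%) = -0.3618% → -0.362%.

-0.362%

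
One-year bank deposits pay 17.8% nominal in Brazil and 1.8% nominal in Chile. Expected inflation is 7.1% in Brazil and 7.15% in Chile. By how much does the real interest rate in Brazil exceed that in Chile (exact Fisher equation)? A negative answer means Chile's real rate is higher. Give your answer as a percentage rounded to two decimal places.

14.98%

Brazil: (1 + 0.1780)/(1 + 0.0710) − 1 = 9.9907%
Chile: (1 + 0.0180)/(1 + 0.0715) − 1 = -4.9930%
Differential = 9.9907% − (-4.9930%) = 14.9837% → 14.98%.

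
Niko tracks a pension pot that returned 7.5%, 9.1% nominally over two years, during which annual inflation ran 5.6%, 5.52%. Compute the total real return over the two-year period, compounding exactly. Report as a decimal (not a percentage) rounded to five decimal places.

Nominal growth factor = 1.0750 × 1.0910 = 1.172825
Price-level growth factor = 1.0560 × 1.0552 = 1.114291
Real growth factor = 1.172825 / 1.114291 = 1.052530
Total real return = 1.052530 − 1 → 0.05253.

0.05253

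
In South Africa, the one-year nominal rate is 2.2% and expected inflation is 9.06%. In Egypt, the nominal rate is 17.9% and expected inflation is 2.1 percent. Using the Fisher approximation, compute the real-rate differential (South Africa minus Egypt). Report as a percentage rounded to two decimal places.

-22.66%

South Africa: 2.2% − 9.06% = -6.860%
Egypt: 17.9% − 2.1% = 15.800%
Differential = -22.660% → -22.66%.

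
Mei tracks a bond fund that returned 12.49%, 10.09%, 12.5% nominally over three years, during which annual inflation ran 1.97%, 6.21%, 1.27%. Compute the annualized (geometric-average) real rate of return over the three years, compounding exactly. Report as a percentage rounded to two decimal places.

Nominal growth factor = 1.1249 × 1.1009 × 1.1250 = 1.39320271
Price-level growth factor = 1.0197 × 1.0621 × 1.0127 = 1.09677777
Real growth factor = 1.39320271 / 1.09677777 = 1.27026892
Annualized real rate = 1.27026892^(1/3) − 1 = 8.3009% → 8.30%.

8.30%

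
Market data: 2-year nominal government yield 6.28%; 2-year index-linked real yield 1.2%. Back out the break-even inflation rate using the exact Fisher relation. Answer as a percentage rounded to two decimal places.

(1 + π) = (1 + i)/(1 + r) = 1.06280 / 1.01200 = 1.050198
Break-even inflation = 1.050198 − 1 → 5.02%.

5.02%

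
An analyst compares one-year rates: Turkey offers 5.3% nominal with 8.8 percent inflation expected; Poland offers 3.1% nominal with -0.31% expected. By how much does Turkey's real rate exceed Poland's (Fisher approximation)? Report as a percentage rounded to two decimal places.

-6.91%

Turkey: 5.3% − 8.8% = -3.500%
Poland: 3.1% − (-0.31%) = 3.410%
Differential = -6.910% → -6.91%.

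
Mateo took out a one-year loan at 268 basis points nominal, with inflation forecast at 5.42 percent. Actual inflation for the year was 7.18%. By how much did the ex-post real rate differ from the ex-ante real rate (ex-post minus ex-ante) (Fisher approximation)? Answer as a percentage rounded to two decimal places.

-1.76%

Ex-ante: 2.68% − 5.42% = -2.740%
Ex-post: 2.68% − 7.18% = -4.500%
Difference (ex-post − ex-ante) = -1.7600% → -1.76%.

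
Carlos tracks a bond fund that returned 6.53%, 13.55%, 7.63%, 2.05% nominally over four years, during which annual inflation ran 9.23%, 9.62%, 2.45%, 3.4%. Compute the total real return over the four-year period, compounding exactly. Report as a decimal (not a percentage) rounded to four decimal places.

Nominal growth factor = 1.0653 × 1.1355 × 1.0763 × 1.0205 = 1.328634
Price-level growth factor = 1.0923 × 1.0962 × 1.0245 × 1.0340 = 1.268423
Real growth factor = 1.328634 / 1.268423 = 1.047469
Total real return = 1.047469 − 1 → 0.0475.

0.0475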